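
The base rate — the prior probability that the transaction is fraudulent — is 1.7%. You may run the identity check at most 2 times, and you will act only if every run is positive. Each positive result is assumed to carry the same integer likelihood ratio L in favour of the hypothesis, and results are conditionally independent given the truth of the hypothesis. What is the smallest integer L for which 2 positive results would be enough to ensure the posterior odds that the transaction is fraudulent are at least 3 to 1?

Prior odds = 0.017/0.983 = 17/983.
Target odds = 3.
Need L² ≥ 3 ÷ (17/983) = 2949/17.
13² = 169 < 2949/17 ≤ 196 = 14², so L = 14.

14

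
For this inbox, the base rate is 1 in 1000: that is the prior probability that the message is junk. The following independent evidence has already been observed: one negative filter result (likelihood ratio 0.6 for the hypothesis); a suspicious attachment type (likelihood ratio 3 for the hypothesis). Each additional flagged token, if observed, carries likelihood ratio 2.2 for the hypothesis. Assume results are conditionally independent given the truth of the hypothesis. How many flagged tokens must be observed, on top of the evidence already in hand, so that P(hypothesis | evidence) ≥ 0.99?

Prior odds = 0.001/0.999 = 1/999.
Combined Bayes factor of the evidence already in hand = 0.6 × 3 = 1.8.
Odds after that evidence = (1/999) × 1.8 = 1/555.
Target odds = 0.99/0.01 = 99.
Need 2.2ⁿ ≥ 99 ÷ (1/555) = 54945.
2.2¹³ ≈28281 falls short of 54945 but 2.2¹⁴ ≈62218.2 reaches it, so n = 14.

14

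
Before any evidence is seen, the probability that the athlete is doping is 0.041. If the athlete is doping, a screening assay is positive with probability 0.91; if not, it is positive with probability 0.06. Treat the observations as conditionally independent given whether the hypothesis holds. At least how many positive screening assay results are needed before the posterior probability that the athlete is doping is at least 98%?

Prior odds: 0.041 ÷ 0.959 = 41/959.
Likelihood ratio of a positive = 0.91/0.06 = 91/6.
Target odds: 0.98 ÷ 0.02 = 49.
Need (41/959) × (91/6)ⁿ ≥ 49, i.e. (91/6)ⁿ ≥ 46991/41.
(91/6)² = 8281/36 falls short of 46991/41 but (91/6)³ = 753571/216 reaches it, so n = 3.

3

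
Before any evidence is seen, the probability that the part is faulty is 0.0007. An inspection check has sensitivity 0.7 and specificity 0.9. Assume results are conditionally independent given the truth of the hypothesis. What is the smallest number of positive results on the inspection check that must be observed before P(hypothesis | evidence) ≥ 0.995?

7

Prior odds = 0.0007/0.9993 = 7/9993.
False-positive rate = 1 − 0.9 = 0.1; likelihood ratio of a positive = 0.7/0.1 = 7.
Target odds: 0.995 ÷ 0.005 = 199.
Need (7/9993) × 7ⁿ ≥ 199, i.e. 7ⁿ ≥ 1988607/7.
7⁶ = 117649 falls short of 1988607/7 but 7⁷ = 823543 reaches it, so n = 7.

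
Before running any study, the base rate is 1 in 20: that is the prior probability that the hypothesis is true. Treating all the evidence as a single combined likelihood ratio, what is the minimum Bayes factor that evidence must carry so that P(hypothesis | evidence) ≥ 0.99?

Prior odds = 0.05/0.95 = 1/19.
Target odds = 0.99/0.01 = 99.
Required Bayes factor = 99 ÷ (1/19) = 1881.

1881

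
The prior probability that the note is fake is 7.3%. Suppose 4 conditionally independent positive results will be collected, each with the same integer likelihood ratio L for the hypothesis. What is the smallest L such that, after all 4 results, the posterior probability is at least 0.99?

6

Prior odds = 0.073/0.927 = 73/927.
Target odds = 0.99/0.01 = 99.
Need L⁴ ≥ 99 ÷ (73/927) = 91773/73.
5⁴ = 625 < 91773/73 ≤ 1296 = 6⁴, so L = 6.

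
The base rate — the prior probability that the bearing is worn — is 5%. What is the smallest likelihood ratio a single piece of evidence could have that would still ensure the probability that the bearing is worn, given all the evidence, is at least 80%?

76

Prior odds = 0.05/0.95 = 1/19.
Target odds = 0.8/0.2 = 4.
Required Bayes factor = 4 ÷ (1/19) = 76.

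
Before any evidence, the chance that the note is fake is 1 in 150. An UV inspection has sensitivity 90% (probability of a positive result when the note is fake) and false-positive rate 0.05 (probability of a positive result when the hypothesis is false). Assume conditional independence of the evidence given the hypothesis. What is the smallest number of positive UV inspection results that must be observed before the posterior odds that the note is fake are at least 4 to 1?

3

Prior odds = (1/150)/(149/150) = 1/149.
Likelihood ratio of a positive result = 0.9/0.05 = 18.
Target odds = 4.
Need (1/149) × 18ⁿ ≥ 4, i.e. 18ⁿ ≥ 596.
18² = 324 falls short of 596 but 18³ = 5832 reaches it, so n = 3.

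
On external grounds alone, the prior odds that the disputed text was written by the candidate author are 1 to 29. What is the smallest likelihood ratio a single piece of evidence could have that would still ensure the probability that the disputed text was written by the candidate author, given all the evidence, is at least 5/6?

145

Prior odds = 1/29.
Target odds = (5/6)/(1/6) = 5.
Required Bayes factor = 5 ÷ (1/29) = 145.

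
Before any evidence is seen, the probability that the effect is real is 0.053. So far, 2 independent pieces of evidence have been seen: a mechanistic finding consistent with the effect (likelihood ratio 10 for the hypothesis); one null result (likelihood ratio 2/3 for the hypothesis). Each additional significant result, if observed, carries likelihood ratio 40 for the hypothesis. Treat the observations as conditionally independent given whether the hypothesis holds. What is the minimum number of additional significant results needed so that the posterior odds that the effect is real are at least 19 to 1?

Prior odds = 0.053/0.947 = 53/947.
Combined Bayes factor of the evidence already in hand = 10 × (2/3) = 20/3.
Odds after that evidence = (53/947) × 20/3 = 1060/2841.
Target odds = 19.
Need 40ⁿ ≥ 19 ÷ (1060/2841) = 53979/1060.
40¹ = 40 falls short of 53979/1060 but 40² = 1600 reaches it, so n = 2.

2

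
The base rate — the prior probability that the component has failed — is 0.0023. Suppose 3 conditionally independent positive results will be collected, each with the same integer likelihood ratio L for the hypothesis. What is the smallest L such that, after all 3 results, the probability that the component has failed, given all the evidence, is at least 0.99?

36

Prior odds = 0.0023/0.9977 = 23/9977.
Target odds = 0.99/0.01 = 99.
Need L³ ≥ 99 ÷ (23/9977) = 987723/23.
35³ = 42875 < 987723/23 ≤ 46656 = 36³, so L = 36.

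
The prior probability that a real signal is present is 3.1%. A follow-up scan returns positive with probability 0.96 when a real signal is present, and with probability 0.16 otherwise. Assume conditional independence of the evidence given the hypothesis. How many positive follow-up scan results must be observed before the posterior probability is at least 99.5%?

Prior odds = 0.031/0.969 = 31/969.
Likelihood ratio of a positive result = 0.96/0.16 = 6.
Target odds: 0.995 ÷ 0.005 = 199.
Need (31/969) × 6ⁿ ≥ 199, i.e. 6ⁿ ≥ 192831/31.
6⁴ = 1296 falls short of 192831/31 but 6⁵ = 7776 reaches it, so n = 5.

5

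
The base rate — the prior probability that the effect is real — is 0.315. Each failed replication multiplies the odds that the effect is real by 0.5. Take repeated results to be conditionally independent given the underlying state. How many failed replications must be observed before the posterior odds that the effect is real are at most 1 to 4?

1

Prior odds = 0.315/0.685 = 63/137.
Likelihood ratio per failed replication = 0.5.
Target odds = 0.25.
Need (63/137) × 0.5ⁿ ≤ 0.25, i.e. 0.5ⁿ ≤ 137/252.
0.5¹ = 0.5, which is already at or below the required 137/252; so n = 1.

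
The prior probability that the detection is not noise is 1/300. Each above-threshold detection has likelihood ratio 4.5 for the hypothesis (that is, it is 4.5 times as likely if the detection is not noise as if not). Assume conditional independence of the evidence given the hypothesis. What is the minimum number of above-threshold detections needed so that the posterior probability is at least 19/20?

6

Prior odds = (1/300)/(299/300) = 1/299.
Likelihood ratio per above-threshold detection = 4.5.
Target odds: 0.95 ÷ 0.05 = 19.
Need (1/299) × 4.5ⁿ ≥ 19, i.e. 4.5ⁿ ≥ 5681.
4.5⁵ = 1845.28125 falls short of 5681 but 4.5⁶ = 8303.765625 reaches it, so n = 6.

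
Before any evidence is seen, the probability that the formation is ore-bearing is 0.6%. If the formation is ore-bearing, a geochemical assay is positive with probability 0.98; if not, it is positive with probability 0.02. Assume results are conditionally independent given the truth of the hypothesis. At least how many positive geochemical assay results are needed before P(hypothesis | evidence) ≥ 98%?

Prior odds: 0.006 ÷ 0.994 = 3/497.
Likelihood ratio of a positive = 0.98/0.02 = 49.
Target odds: 0.98 ÷ 0.02 = 49.
Require 49ⁿ ≥ 49 ÷ (3/497) = 24353/3.
49² = 2401 falls short of 24353/3 but 49³ = 117649 reaches it, so n = 3.

3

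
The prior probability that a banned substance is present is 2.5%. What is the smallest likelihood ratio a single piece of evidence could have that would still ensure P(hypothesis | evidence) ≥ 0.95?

Prior odds = 0.025/0.975 = 1/39.
Target odds = 0.95/0.05 = 19.
Required Bayes factor = 19 ÷ (1/39) = 741.

741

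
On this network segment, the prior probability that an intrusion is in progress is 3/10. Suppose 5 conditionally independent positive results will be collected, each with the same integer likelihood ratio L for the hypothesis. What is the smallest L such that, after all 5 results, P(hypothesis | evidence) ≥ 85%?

2

Prior odds = 0.3/0.7 = 3/7.
Target odds = 0.85/0.15 = 17/3.
Need L⁵ ≥ 17/3 ÷ (3/7) = 119/9.
1⁵ = 1 < 119/9 ≤ 32 = 2⁵, so L = 2.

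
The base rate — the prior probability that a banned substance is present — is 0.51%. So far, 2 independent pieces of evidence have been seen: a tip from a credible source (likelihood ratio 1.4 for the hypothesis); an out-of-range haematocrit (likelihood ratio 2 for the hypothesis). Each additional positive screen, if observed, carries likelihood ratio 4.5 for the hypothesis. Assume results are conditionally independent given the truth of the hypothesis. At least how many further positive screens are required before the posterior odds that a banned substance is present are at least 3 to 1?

Prior odds = 0.0051/0.9949 = 51/9949.
Combined Bayes factor of the evidence already in hand = 1.4 × 2 = 2.8.
Odds after that evidence = (51/9949) × 2.8 = 714/49745.
Target odds = 3.
Need 4.5ⁿ ≥ 3 ÷ (714/49745) = 49745/238.
4.5³ = 91.125 falls short of 49745/238 but 4.5⁴ = 410.0625 reaches it, so n = 4.

4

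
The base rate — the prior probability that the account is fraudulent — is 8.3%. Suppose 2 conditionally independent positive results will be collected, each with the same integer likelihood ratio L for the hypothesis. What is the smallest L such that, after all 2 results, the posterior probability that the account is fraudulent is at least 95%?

15

Prior odds = 0.083/0.917 = 83/917.
Target odds = 0.95/0.05 = 19.
Need L² ≥ 19 ÷ (83/917) = 17423/83.
14² = 196 < 17423/83 ≤ 225 = 15², so L = 15.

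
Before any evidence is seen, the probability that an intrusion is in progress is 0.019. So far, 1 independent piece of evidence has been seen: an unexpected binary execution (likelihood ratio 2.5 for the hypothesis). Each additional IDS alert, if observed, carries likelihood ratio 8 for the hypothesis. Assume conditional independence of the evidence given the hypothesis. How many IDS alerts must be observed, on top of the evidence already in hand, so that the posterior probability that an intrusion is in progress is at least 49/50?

4

Prior odds = 0.019/0.981 = 19/981.
Bayes factor of the evidence already in hand = 2.5.
Odds after that evidence = (19/981) × 2.5 = 95/1962.
Target odds = 0.98/0.02 = 49.
Need 8ⁿ ≥ 49 ÷ (95/1962) = 96138/95.
8³ = 512 falls short of 96138/95 but 8⁴ = 4096 reaches it, so n = 4.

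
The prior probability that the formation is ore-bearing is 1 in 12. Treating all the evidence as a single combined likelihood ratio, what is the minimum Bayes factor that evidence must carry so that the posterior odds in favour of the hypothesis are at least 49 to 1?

539

Prior odds = (1/12)/(11/12) = 1/11.
Target odds = 49.
Required Bayes factor = 49 ÷ (1/11) = 539.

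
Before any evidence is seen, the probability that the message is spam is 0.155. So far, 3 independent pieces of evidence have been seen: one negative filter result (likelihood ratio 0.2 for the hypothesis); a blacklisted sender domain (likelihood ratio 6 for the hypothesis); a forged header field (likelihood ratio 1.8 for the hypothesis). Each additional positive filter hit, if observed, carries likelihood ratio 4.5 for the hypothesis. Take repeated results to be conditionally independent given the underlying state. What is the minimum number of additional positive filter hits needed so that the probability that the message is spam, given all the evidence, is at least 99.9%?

Prior odds = 0.155/0.845 = 31/169.
Combined Bayes factor of the evidence already in hand = 0.2 × 6 × 1.8 = 2.16.
Odds after that evidence = (31/169) × 2.16 = 1674/4225.
Target odds = 0.999/0.001 = 999.
Need 4.5ⁿ ≥ 999 ÷ (1674/4225) = 156325/62.
4.5⁵ = 1845.28125 falls short of 156325/62 but 4.5⁶ = 8303.765625 reaches it, so n = 6.

6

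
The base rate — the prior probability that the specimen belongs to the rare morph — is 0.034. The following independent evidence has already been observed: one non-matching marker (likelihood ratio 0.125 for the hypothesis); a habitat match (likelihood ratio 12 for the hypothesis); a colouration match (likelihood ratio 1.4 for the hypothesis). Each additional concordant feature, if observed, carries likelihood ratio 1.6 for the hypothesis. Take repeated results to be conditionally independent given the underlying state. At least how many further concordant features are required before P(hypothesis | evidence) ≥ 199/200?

Prior odds = 0.034/0.966 = 17/483.
Combined Bayes factor of the evidence already in hand = 0.125 × 12 × 1.4 = 2.1.
Odds after that evidence = (17/483) × 2.1 = 17/230.
Target odds = 0.995/0.005 = 199.
Need 1.6ⁿ ≥ 199 ÷ (17/230) = 45770/17.
1.6¹⁶ ≈1844.67 falls short of 45770/17 but 1.6¹⁷ ≈2951.48 reaches it, so n = 17.

17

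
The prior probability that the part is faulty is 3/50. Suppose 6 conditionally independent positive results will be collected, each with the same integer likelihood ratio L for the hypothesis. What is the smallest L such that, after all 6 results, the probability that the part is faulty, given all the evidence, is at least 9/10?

3

Prior odds = 0.06/0.94 = 3/47.
Target odds = 0.9/0.1 = 9.
Need L⁶ ≥ 9 ÷ (3/47) = 141.
2⁶ = 64 < 141 ≤ 729 = 3⁶, so L = 3.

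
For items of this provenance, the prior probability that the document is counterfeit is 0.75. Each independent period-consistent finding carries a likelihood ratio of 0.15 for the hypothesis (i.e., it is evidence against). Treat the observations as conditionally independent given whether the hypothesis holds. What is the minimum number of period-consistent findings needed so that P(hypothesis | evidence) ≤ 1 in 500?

4

Prior odds: 0.75 ÷ 0.25 = 3.
Likelihood ratio per period-consistent finding = 0.15.
Target posterior odds = 0.002/0.998 = 1/499.
Require 0.15ⁿ ≤ 1/499 ÷ 3 = 1/1497.
0.15³ = 0.003375 is still above 1/1497 but 0.15⁴ = 81/160000 is at or below it, so n = 4.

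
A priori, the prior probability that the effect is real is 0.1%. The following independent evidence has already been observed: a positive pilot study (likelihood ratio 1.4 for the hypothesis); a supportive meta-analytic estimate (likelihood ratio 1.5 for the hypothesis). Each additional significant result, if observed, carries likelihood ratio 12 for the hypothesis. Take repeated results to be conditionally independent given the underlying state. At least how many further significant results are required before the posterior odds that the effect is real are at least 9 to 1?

4

Prior odds = 0.001/0.999 = 1/999.
Combined Bayes factor of the evidence already in hand = 1.4 × 1.5 = 2.1.
Odds after that evidence = (1/999) × 2.1 = 7/3330.
Target odds = 9.
Need 12ⁿ ≥ 9 ÷ (7/3330) = 29970/7.
12³ = 1728 falls short of 29970/7 but 12⁴ = 20736 reaches it, so n = 4.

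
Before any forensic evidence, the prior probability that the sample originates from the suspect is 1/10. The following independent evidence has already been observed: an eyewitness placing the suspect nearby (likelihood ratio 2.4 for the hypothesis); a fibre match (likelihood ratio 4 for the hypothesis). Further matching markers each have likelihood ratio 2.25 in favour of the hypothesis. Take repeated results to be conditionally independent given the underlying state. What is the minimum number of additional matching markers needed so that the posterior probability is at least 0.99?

6

Prior odds = 0.1/0.9 = 1/9.
Combined Bayes factor of the evidence already in hand = 2.4 × 4 = 9.6.
Odds after that evidence = (1/9) × 9.6 = 16/15.
Target odds = 0.99/0.01 = 99.
Need 2.25ⁿ ≥ 99 ÷ (16/15) = 92.8125.
2.25⁵ = 59049/1024 falls short of 92.8125 but 2.25⁶ = 531441/4096 reaches it, so n = 6.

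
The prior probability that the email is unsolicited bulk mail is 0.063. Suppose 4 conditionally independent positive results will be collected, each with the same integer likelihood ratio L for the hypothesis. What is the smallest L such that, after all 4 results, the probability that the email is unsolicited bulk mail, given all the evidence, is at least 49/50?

6

Prior odds = 0.063/0.937 = 63/937.
Target odds = 0.98/0.02 = 49.
Need L⁴ ≥ 49 ÷ (63/937) = 6559/9.
5⁴ = 625 < 6559/9 ≤ 1296 = 6⁴, so L = 6.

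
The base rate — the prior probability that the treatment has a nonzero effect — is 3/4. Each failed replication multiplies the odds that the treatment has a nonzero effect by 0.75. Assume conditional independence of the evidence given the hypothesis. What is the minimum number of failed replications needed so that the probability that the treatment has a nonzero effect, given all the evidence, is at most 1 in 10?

12

Prior odds: 0.75 ÷ 0.25 = 3.
Likelihood ratio per failed replication = 0.75.
Target posterior odds = 0.1/0.9 = 1/9.
Need 3 × 0.75ⁿ ≤ 1/9, i.e. 0.75ⁿ ≤ 1/27.
0.75¹¹ = 177147/4194304 is still above 1/27 but 0.75¹² = 531441/16777216 is at or below it, so n = 12.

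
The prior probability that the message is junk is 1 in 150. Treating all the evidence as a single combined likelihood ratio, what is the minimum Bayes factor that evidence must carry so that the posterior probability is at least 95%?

2831

Prior odds = (1/150)/(149/150) = 1/149.
Target odds = 0.95/0.05 = 19.
Required Bayes factor = 19 ÷ (1/149) = 2831.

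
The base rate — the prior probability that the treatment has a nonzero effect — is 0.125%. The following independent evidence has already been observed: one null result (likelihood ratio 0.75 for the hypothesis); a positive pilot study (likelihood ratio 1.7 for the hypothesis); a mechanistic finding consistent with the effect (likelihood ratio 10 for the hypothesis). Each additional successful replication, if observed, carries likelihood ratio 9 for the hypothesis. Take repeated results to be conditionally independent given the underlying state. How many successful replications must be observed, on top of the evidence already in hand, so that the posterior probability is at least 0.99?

4

Prior odds = 0.00125/0.99875 = 1/799.
Combined Bayes factor of the evidence already in hand = 0.75 × 1.7 × 10 = 12.75.
Odds after that evidence = (1/799) × 12.75 = 3/188.
Target odds = 0.99/0.01 = 99.
Need 9ⁿ ≥ 99 ÷ (3/188) = 6204.
9³ = 729 falls short of 6204 but 9⁴ = 6561 reaches it, so n = 4.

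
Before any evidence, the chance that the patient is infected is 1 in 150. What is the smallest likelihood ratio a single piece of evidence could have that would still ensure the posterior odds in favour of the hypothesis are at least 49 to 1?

Prior odds = (1/150)/(149/150) = 1/149.
Target odds = 49.
Required Bayes factor = 49 ÷ (1/149) = 7301.

7301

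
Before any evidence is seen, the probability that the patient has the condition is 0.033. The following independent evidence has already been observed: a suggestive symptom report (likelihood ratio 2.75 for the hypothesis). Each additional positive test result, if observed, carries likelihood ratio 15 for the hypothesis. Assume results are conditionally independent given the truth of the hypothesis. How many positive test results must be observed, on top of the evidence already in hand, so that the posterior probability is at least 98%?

3

Prior odds = 0.033/0.967 = 33/967.
Bayes factor of the evidence already in hand = 2.75.
Odds after that evidence = (33/967) × 2.75 = 363/3868.
Target odds = 0.98/0.02 = 49.
Need 15ⁿ ≥ 49 ÷ (363/3868) = 189532/363.
15² = 225 falls short of 189532/363 but 15³ = 3375 reaches it, so n = 3.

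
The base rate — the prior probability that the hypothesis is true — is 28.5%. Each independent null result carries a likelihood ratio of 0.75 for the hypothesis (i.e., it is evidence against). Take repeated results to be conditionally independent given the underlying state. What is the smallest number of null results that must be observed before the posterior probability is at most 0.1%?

21

Prior odds = 0.285/0.715 = 57/143.
Likelihood ratio per null result = 0.75.
Target posterior odds = 0.001/0.999 = 1/999.
Need (57/143) × 0.75ⁿ ≤ 1/999, i.e. 0.75ⁿ ≤ 143/56943.
0.75²⁰ ≈0.00317121 is still above 143/56943 but 0.75²¹ ≈0.00237841 is at or below it, so n = 21.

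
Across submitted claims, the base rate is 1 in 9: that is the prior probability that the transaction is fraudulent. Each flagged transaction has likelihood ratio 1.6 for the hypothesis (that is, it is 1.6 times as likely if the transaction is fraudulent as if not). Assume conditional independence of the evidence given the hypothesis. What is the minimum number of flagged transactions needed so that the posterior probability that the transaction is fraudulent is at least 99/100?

15

Prior odds: (1/9) ÷ (8/9) = 0.125.
Likelihood ratio per flagged transaction = 1.6.
Target odds: 0.99 ÷ 0.01 = 99.
Need 0.125 × 1.6ⁿ ≥ 99, i.e. 1.6ⁿ ≥ 792.
1.6¹⁴ ≈720.576 falls short of 792 but 1.6¹⁵ ≈1152.92 reaches it, so n = 15.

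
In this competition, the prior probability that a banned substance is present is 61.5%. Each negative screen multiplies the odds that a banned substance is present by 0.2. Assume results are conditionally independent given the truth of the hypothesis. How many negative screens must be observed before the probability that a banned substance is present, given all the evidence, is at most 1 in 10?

2

Prior odds = 0.615/0.385 = 123/77.
Likelihood ratio per negative screen = 0.2.
Target posterior odds = 0.1/0.9 = 1/9.
Require 0.2ⁿ ≤ 1/9 ÷ (123/77) = 77/1107.
0.2¹ = 0.2 is still above 77/1107 but 0.2² = 0.04 is at or below it, so n = 2.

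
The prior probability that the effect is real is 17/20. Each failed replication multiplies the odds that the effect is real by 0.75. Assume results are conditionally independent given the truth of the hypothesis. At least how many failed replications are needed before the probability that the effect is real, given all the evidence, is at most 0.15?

13

Prior odds: 0.85 ÷ 0.15 = 17/3.
Likelihood ratio per failed replication = 0.75.
Target posterior odds = 0.15/0.85 = 3/17.
Require 0.75ⁿ ≤ 3/17 ÷ (17/3) = 9/289.
0.75¹² = 531441/16777216 is still above 9/289 but 0.75¹³ = 1594323/67108864 is at or below it, so n = 13.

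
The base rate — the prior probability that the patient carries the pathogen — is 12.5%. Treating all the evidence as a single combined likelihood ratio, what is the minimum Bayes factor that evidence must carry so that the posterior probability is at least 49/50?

Prior odds = 0.125/0.875 = 1/7.
Target odds = 0.98/0.02 = 49.
Required Bayes factor = 49 ÷ (1/7) = 343.

343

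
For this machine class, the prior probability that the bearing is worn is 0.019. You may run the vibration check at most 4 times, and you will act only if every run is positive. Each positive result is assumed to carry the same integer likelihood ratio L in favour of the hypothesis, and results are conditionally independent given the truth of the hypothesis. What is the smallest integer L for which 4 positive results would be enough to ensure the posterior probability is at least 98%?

Prior odds = 0.019/0.981 = 19/981.
Target odds = 0.98/0.02 = 49.
Need L⁴ ≥ 49 ÷ (19/981) = 48069/19.
7⁴ = 2401 < 48069/19 ≤ 4096 = 8⁴, so L = 8.

8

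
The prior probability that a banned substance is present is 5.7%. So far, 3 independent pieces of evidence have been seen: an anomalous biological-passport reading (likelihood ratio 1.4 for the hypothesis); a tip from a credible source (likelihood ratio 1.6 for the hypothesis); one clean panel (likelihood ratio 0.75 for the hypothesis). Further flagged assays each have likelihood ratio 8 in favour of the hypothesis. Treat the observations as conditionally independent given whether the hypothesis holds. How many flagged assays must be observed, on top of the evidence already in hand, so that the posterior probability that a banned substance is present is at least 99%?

4

Prior odds = 0.057/0.943 = 57/943.
Combined Bayes factor of the evidence already in hand = 1.4 × 1.6 × 0.75 = 1.68.
Odds after that evidence = (57/943) × 1.68 = 2394/23575.
Target odds = 0.99/0.01 = 99.
Need 8ⁿ ≥ 99 ÷ (2394/23575) = 259325/266.
8³ = 512 falls short of 259325/266 but 8⁴ = 4096 reaches it, so n = 4.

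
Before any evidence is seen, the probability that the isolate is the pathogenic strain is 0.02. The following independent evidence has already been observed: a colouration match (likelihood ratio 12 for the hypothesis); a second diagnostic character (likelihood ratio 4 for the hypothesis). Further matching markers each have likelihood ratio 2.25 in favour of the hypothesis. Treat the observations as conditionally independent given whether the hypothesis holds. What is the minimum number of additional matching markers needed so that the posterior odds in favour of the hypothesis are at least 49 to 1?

5

Prior odds = 0.02/0.98 = 1/49.
Combined Bayes factor of the evidence already in hand = 12 × 4 = 48.
Odds after that evidence = (1/49) × 48 = 48/49.
Target odds = 49.
Need 2.25ⁿ ≥ 49 ÷ (48/49) = 2401/48.
2.25⁴ = 25.62890625 falls short of 2401/48 but 2.25⁵ = 59049/1024 reaches it, so n = 5.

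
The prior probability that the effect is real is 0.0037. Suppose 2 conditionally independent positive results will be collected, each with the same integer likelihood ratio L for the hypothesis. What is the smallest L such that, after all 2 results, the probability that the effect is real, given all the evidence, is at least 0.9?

50

Prior odds = 0.0037/0.9963 = 37/9963.
Target odds = 0.9/0.1 = 9.
Need L² ≥ 9 ÷ (37/9963) = 89667/37.
49² = 2401 < 89667/37 ≤ 2500 = 50², so L = 50.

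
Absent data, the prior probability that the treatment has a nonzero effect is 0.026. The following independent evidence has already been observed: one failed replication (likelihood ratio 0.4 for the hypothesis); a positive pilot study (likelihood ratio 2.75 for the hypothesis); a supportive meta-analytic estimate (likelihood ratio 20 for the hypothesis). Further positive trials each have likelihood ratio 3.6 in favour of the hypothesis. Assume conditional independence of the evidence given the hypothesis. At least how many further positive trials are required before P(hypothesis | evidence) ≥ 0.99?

5

Prior odds = 0.026/0.974 = 13/487.
Combined Bayes factor of the evidence already in hand = 0.4 × 2.75 × 20 = 22.
Odds after that evidence = (13/487) × 22 = 286/487.
Target odds = 0.99/0.01 = 99.
Need 3.6ⁿ ≥ 99 ÷ (286/487) = 4383/26.
3.6⁴ = 167.9616 falls short of 4383/26 but 3.6⁵ = 604.66176 reaches it, so n = 5.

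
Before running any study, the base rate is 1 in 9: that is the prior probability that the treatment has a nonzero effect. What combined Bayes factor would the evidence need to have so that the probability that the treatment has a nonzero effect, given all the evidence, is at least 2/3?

Prior odds = (1/9)/(8/9) = 0.125.
Target odds = (2/3)/(1/3) = 2.
Required Bayes factor = 2 ÷ 0.125 = 16.

16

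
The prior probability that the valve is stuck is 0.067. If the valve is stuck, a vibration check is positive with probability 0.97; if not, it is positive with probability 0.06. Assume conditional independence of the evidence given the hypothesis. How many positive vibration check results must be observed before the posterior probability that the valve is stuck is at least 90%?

2

Prior odds: 0.067 ÷ 0.933 = 67/933.
Likelihood ratio of a positive = 0.97/0.06 = 97/6.
Target posterior odds = 0.9/0.1 = 9.
Need (67/933) × (97/6)ⁿ ≥ 9, i.e. (97/6)ⁿ ≥ 8397/67.
(97/6)¹ = 97/6 falls short of 8397/67 but (97/6)² = 9409/36 reaches it, so n = 2.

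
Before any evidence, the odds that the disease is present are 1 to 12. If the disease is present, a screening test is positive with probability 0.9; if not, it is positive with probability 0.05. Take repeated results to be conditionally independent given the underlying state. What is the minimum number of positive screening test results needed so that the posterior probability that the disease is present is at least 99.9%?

Prior odds = 1/12.
Likelihood ratio of a positive = 0.9/0.05 = 18.
Target odds: 0.999 ÷ 0.001 = 999.
Require 18ⁿ ≥ 999 ÷ (1/12) = 11988.
18³ = 5832 falls short of 11988 but 18⁴ = 104976 reaches it, so n = 4.

4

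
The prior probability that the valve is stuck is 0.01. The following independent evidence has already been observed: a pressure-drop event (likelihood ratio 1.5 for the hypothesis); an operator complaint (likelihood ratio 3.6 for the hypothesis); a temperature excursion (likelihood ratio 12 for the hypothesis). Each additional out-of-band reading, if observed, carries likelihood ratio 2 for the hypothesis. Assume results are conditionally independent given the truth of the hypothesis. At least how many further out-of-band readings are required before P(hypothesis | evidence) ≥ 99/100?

Prior odds = 0.01/0.99 = 1/99.
Combined Bayes factor of the evidence already in hand = 1.5 × 3.6 × 12 = 64.8.
Odds after that evidence = (1/99) × 64.8 = 36/55.
Target odds = 0.99/0.01 = 99.
Need 2ⁿ ≥ 99 ÷ (36/55) = 151.25.
2⁷ = 128 falls short of 151.25 but 2⁸ = 256 reaches it, so n = 8.

8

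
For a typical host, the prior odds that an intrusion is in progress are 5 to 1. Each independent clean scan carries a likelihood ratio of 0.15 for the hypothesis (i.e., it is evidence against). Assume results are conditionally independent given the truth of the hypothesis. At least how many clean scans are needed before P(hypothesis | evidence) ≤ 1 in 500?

Prior odds = 5.
Likelihood ratio per clean scan = 0.15.
Target odds: 0.002 ÷ 0.998 = 1/499.
Need 5 × 0.15ⁿ ≤ 1/499, i.e. 0.15ⁿ ≤ 1/2495.
0.15⁴ = 81/160000 is still above 1/2495 but 0.15⁵ = 243/3200000 is at or below it, so n = 5.

5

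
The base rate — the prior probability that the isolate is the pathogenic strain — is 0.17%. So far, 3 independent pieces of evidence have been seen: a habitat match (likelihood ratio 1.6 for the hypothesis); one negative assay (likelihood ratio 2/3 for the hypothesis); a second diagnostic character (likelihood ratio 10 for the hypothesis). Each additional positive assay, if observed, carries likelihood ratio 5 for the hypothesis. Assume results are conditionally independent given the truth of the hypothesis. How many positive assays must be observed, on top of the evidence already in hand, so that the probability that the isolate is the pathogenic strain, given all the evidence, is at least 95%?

5

Prior odds = 0.0017/0.9983 = 17/9983.
Combined Bayes factor of the evidence already in hand = 1.6 × (2/3) × 10 = 32/3.
Odds after that evidence = (17/9983) × 32/3 = 544/29949.
Target odds = 0.95/0.05 = 19.
Need 5ⁿ ≥ 19 ÷ (544/29949) = 569031/544.
5⁴ = 625 falls short of 569031/544 but 5⁵ = 3125 reaches it, so n = 5.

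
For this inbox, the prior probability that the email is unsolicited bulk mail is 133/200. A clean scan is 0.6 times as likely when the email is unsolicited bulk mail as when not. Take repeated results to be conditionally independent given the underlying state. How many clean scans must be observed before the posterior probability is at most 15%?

5

Prior odds = 0.665/0.335 = 133/67.
Likelihood ratio per clean scan = 0.6.
Target odds: 0.15 ÷ 0.85 = 3/17.
Need (133/67) × 0.6ⁿ ≤ 3/17, i.e. 0.6ⁿ ≤ 201/2261.
0.6⁴ = 0.1296 is still above 201/2261 but 0.6⁵ = 0.07776 is at or below it, so n = 5.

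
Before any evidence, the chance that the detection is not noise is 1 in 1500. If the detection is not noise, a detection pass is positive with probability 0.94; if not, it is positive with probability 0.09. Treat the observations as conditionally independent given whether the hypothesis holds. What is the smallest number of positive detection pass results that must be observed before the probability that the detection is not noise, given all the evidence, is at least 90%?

Prior odds = (1/1500)/(1499/1500) = 1/1499.
Likelihood ratio of a positive = 0.94/0.09 = 94/9.
Target posterior odds = 0.9/0.1 = 9.
Require (94/9)ⁿ ≥ 9 ÷ (1/1499) = 13491.
(94/9)⁴ = 78074896/6561 falls short of 13491 but (94/9)⁵ ≈124287 reaches it, so n = 5.

5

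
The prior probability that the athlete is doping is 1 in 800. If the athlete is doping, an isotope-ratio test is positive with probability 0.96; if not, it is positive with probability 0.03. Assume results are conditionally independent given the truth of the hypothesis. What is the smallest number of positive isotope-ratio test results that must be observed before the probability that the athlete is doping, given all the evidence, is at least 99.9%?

Prior odds: 0.00125 ÷ 0.99875 = 1/799.
Likelihood ratio of a positive = 0.96/0.03 = 32.
Target odds: 0.999 ÷ 0.001 = 999.
Need (1/799) × 32ⁿ ≥ 999, i.e. 32ⁿ ≥ 798201.
32³ = 32768 falls short of 798201 but 32⁴ = 1048576 reaches it, so n = 4.

4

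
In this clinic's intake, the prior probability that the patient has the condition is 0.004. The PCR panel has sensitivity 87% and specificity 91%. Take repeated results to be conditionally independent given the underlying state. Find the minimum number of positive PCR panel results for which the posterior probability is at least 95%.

4

Prior odds: 0.004 ÷ 0.996 = 1/249.
False-positive rate = 1 − 0.91 = 0.09; likelihood ratio of a positive = 0.87/0.09 = 29/3.
Target posterior odds = 0.95/0.05 = 19.
Need (1/249) × (29/3)ⁿ ≥ 19, i.e. (29/3)ⁿ ≥ 4731.
(29/3)³ = 24389/27 falls short of 4731 but (29/3)⁴ = 707281/81 reaches it, so n = 4.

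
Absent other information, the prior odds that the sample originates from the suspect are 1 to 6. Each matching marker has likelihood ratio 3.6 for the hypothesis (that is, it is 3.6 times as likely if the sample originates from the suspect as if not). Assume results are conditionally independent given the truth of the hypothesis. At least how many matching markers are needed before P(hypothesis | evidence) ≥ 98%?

Prior odds = 1/6.
Likelihood ratio per matching marker = 3.6.
Target posterior odds = 0.98/0.02 = 49.
Need (1/6) × 3.6ⁿ ≥ 49, i.e. 3.6ⁿ ≥ 294.
3.6⁴ = 167.9616 falls short of 294 but 3.6⁵ = 604.66176 reaches it, so n = 5.

5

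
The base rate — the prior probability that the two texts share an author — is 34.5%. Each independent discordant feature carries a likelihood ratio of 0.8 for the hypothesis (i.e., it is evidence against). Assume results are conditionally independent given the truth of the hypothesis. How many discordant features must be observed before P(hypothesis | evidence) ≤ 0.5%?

Prior odds = 0.345/0.655 = 69/131.
Likelihood ratio per discordant feature = 0.8.
Target posterior odds = 0.005/0.995 = 1/199.
Require 0.8ⁿ ≤ 1/199 ÷ (69/131) = 131/13731.
0.8²⁰ ≈0.0115292 is still above 131/13731 but 0.8²¹ ≈0.00922337 is at or below it, so n = 21.

21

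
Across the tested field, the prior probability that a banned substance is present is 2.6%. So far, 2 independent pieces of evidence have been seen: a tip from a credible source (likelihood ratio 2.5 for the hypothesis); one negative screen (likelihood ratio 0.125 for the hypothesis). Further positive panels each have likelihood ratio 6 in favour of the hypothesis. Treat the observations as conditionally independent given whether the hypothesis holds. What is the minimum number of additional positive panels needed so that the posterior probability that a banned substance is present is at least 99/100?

6

Prior odds = 0.026/0.974 = 13/487.
Combined Bayes factor of the evidence already in hand = 2.5 × 0.125 = 0.3125.
Odds after that evidence = (13/487) × 0.3125 = 65/7792.
Target odds = 0.99/0.01 = 99.
Need 6ⁿ ≥ 99 ÷ (65/7792) = 771408/65.
6⁵ = 7776 falls short of 771408/65 but 6⁶ = 46656 reaches it, so n = 6.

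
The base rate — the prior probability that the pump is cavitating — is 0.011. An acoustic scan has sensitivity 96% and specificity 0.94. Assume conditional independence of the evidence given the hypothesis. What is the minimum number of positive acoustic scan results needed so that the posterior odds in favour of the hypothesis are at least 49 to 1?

4

Prior odds = 0.011/0.989 = 11/989.
False-positive rate = 1 − 0.94 = 0.06; likelihood ratio of a positive = 0.96/0.06 = 16.
Target odds = 49.
Need (11/989) × 16ⁿ ≥ 49, i.e. 16ⁿ ≥ 48461/11.
16³ = 4096 falls short of 48461/11 but 16⁴ = 65536 reaches it, so n = 4.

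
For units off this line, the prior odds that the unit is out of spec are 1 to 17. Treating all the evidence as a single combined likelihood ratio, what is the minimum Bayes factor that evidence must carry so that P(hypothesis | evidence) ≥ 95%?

323

Prior odds = 1/17.
Target odds = 0.95/0.05 = 19.
Required Bayes factor = 19 ÷ (1/17) = 323.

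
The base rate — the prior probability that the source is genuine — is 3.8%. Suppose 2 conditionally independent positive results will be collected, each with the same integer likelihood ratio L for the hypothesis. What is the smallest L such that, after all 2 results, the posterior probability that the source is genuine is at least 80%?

Prior odds = 0.038/0.962 = 19/481.
Target odds = 0.8/0.2 = 4.
Need L² ≥ 4 ÷ (19/481) = 1924/19.
10² = 100 < 1924/19 ≤ 121 = 11², so L = 11.

11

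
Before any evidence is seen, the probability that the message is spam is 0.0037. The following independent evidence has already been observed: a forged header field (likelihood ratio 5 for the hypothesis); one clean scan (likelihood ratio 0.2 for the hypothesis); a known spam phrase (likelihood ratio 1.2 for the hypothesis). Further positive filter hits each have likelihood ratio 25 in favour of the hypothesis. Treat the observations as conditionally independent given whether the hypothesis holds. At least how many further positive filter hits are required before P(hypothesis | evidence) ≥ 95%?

Prior odds = 0.0037/0.9963 = 37/9963.
Combined Bayes factor of the evidence already in hand = 5 × 0.2 × 1.2 = 1.2.
Odds after that evidence = (37/9963) × 1.2 = 74/16605.
Target odds = 0.95/0.05 = 19.
Need 25ⁿ ≥ 19 ÷ (74/16605) = 315495/74.
25² = 625 falls short of 315495/74 but 25³ = 15625 reaches it, so n = 3.

3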